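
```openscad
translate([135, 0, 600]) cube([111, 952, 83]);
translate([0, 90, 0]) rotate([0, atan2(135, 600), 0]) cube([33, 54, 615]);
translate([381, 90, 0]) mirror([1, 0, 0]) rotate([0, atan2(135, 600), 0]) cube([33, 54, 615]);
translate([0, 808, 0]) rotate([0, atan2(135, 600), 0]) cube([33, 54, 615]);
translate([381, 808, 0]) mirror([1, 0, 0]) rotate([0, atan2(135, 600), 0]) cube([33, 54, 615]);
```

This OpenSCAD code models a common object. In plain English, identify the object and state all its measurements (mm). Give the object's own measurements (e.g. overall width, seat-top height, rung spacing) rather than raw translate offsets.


A sawhorse. A 111×952×83 mm beam (x, y, z) sits on two A-frame leg pairs. Each pair is two raked legs of 33×54 mm section (54 mm along y) splaying symmetrically in x. Each leg rises 600 mm vertically over 135 mm of horizontal reach and is 615 mm long along its own axis. Every leg's outer bottom edge rests on the floor and its outer top edge meets a bottom edge of the beam — the left legs (tilting toward +x) meet the beam's −x bottom edge, the right legs (their mirror images, tilting toward −x) meet its +x bottom edge — so the leg tops tuck under the beam, the beam's underside is 600 mm above the floor, and the feet are 381 mm apart outside-to-outside with the beam centred between them. The two leg pairs are set in 90 mm from either end of the beam.


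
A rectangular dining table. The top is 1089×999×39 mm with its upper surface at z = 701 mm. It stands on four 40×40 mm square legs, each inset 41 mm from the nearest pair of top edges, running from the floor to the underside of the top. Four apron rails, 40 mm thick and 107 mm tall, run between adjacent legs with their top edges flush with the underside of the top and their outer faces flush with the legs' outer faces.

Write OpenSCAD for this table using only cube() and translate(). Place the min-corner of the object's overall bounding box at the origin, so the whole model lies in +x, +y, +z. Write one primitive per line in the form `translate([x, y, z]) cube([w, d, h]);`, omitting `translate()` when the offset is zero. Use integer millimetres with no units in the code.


translate([0, 0, 662]) cube([1089, 999, 39]);
translate([41, 41, 0]) cube([40, 40, 662]);
translate([1008, 41, 0]) cube([40, 40, 662]);
translate([41, 918, 0]) cube([40, 40, 662]);
translate([1008, 918, 0]) cube([40, 40, 662]);
translate([81, 41, 555]) cube([927, 40, 107]);
translate([81, 918, 555]) cube([927, 40, 107]);
translate([41, 81, 555]) cube([40, 837, 107]);
translate([1008, 81, 555]) cube([40, 837, 107]);


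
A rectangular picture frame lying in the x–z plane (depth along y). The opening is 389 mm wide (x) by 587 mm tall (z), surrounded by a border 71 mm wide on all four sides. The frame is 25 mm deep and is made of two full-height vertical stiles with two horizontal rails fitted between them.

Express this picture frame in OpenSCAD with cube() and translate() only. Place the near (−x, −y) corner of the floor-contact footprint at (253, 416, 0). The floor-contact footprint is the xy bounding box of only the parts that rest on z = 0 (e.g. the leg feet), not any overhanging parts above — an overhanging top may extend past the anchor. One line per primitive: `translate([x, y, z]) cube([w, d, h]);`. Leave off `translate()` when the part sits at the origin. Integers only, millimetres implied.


translate([253, 416, 0]) cube([71, 25, 729]);
translate([713, 416, 0]) cube([71, 25, 729]);
translate([324, 416, 0]) cube([389, 25, 71]);
translate([324, 416, 658]) cube([389, 25, 71]);


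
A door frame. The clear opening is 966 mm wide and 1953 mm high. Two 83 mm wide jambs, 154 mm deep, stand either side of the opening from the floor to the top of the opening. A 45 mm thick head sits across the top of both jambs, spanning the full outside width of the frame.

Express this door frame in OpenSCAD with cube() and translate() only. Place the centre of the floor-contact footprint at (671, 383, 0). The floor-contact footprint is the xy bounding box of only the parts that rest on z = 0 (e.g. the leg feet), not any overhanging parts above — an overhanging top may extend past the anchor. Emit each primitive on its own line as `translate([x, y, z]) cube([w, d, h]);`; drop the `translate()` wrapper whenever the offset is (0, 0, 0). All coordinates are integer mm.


translate([105, 306, 0]) cube([83, 154, 1953]);
translate([1154, 306, 0]) cube([83, 154, 1953]);
translate([105, 306, 1953]) cube([1132, 154, 45]);


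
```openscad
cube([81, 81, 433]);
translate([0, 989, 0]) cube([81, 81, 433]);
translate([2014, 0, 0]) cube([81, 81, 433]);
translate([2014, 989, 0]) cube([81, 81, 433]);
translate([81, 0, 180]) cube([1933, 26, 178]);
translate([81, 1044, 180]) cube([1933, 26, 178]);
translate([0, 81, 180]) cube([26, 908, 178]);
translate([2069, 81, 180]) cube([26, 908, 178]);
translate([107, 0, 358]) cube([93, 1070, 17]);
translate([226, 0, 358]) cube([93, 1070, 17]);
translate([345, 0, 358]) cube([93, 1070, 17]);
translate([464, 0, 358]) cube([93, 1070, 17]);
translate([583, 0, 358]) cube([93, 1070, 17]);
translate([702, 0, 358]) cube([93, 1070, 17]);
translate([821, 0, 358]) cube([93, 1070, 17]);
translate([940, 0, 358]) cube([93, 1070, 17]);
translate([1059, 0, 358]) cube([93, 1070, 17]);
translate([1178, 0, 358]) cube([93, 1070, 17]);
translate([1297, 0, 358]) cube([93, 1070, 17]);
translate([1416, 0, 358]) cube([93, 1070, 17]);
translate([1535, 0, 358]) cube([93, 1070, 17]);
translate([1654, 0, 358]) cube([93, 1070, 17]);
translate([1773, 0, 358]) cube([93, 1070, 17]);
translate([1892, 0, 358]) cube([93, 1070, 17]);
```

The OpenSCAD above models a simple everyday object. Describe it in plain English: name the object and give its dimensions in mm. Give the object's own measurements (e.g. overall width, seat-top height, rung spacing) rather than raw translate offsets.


A bed frame 2095 mm long (x) by 1070 mm wide (y). Four 81×81 mm corner posts, 433 mm tall, at the corners of the footprint. Four rails of 26 mm thickness and 178 mm height run between adjacent posts with their undersides at z = 180 mm, their outer faces flush with the outside of the frame (the two x-running rails run between the posts' inner faces; the two y-running rails run between the posts' inner faces). 16 slats, each 93 mm wide (x) and 17 mm thick, lie across the top of the two x-running rails, running the full 1070 mm width of the frame in y; along x they sit between the end posts with a 26 mm gap after the −x posts and between neighbouring slats, leaving 29 mm before the +x posts.


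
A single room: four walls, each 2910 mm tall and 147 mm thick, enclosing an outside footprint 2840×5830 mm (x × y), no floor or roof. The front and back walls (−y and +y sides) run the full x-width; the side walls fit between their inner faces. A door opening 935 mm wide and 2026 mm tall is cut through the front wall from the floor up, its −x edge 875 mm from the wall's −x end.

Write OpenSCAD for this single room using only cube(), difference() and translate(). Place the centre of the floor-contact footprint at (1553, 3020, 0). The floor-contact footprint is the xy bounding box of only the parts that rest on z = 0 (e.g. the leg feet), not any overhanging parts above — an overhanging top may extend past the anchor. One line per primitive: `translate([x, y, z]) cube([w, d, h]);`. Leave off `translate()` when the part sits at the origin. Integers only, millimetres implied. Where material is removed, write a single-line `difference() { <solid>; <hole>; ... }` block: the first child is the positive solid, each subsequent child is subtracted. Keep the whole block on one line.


difference() { translate([133, 105, 0]) cube([2840, 147, 2910]); translate([1008, 105, 0]) cube([935, 147, 2026]); }
translate([133, 5788, 0]) cube([2840, 147, 2910]);
translate([133, 252, 0]) cube([147, 5536, 2910]);
translate([2826, 252, 0]) cube([147, 5536, 2910]);


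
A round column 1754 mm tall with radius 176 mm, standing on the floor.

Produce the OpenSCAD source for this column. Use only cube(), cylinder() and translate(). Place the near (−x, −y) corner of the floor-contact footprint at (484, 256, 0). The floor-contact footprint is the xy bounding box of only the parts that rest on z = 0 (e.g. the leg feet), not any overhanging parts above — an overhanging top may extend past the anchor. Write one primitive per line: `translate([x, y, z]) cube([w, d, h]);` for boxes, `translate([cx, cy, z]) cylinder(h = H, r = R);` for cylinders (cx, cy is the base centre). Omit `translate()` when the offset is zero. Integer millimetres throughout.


translate([660, 432, 0]) cylinder(h = 1754, r = 176);


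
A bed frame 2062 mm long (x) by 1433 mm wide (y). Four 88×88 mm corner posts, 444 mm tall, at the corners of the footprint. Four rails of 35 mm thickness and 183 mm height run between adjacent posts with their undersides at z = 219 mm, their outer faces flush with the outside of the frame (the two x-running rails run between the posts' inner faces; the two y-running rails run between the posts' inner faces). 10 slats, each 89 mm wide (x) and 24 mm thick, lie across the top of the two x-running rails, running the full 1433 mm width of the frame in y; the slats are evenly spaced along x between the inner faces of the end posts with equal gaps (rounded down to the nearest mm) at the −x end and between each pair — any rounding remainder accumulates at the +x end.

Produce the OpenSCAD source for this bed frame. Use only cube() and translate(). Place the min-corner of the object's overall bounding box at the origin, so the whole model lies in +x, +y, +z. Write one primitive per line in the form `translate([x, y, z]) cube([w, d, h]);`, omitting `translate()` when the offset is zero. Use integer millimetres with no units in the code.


cube([88, 88, 444]);
translate([0, 1345, 0]) cube([88, 88, 444]);
translate([1974, 0, 0]) cube([88, 88, 444]);
translate([1974, 1345, 0]) cube([88, 88, 444]);
translate([88, 0, 219]) cube([1886, 35, 183]);
translate([88, 1398, 219]) cube([1886, 35, 183]);
translate([0, 88, 219]) cube([35, 1257, 183]);
translate([2027, 88, 219]) cube([35, 1257, 183]);
translate([178, 0, 402]) cube([89, 1433, 24]);
translate([357, 0, 402]) cube([89, 1433, 24]);
translate([536, 0, 402]) cube([89, 1433, 24]);
translate([715, 0, 402]) cube([89, 1433, 24]);
translate([894, 0, 402]) cube([89, 1433, 24]);
translate([1073, 0, 402]) cube([89, 1433, 24]);
translate([1252, 0, 402]) cube([89, 1433, 24]);
translate([1431, 0, 402]) cube([89, 1433, 24]);
translate([1610, 0, 402]) cube([89, 1433, 24]);
translate([1789, 0, 402]) cube([89, 1433, 24]);


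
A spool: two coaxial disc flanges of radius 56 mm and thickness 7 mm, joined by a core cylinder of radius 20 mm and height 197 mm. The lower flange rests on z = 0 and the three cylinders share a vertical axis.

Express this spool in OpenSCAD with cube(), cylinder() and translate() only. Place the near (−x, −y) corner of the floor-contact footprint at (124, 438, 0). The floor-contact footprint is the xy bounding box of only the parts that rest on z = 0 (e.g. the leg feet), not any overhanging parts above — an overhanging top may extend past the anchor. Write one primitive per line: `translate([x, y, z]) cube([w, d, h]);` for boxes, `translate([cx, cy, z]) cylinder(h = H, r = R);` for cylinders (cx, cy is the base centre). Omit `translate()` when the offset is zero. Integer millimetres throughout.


translate([180, 494, 0]) cylinder(h = 7, r = 56);
translate([180, 494, 7]) cylinder(h = 197, r = 20);
translate([180, 494, 204]) cylinder(h = 7, r = 56);


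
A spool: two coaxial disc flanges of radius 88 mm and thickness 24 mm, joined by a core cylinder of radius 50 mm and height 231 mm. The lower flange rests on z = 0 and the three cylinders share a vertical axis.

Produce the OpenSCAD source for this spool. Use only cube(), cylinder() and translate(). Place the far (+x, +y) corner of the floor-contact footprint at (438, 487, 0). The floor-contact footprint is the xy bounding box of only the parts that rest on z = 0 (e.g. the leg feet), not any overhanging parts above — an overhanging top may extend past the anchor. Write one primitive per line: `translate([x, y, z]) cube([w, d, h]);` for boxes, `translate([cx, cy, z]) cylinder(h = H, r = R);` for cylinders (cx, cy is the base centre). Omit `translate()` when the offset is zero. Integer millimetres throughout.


translate([350, 399, 0]) cylinder(h = 24, r = 88);
translate([350, 399, 24]) cylinder(h = 231, r = 50);
translate([350, 399, 255]) cylinder(h = 24, r = 88);


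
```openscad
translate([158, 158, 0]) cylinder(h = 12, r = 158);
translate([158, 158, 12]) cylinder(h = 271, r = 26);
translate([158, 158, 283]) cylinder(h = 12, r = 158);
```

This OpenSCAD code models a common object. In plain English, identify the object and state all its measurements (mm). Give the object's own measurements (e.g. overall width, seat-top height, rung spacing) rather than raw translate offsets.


A spool: two coaxial disc flanges of radius 158 mm and thickness 12 mm, joined by a core cylinder of radius 26 mm and height 271 mm. The lower flange rests on z = 0 and the three cylinders share a vertical axis.


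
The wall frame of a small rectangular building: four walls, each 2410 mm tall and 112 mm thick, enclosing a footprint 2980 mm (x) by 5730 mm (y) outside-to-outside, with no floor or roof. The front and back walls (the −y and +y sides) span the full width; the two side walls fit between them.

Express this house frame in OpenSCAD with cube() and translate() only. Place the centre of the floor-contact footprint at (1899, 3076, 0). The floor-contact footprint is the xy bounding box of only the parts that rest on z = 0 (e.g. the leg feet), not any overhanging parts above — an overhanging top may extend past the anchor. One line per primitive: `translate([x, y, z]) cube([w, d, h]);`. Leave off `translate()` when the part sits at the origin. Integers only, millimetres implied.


translate([409, 211, 0]) cube([2980, 112, 2410]);
translate([409, 5829, 0]) cube([2980, 112, 2410]);
translate([409, 323, 0]) cube([112, 5506, 2410]);
translate([3277, 323, 0]) cube([112, 5506, 2410]);


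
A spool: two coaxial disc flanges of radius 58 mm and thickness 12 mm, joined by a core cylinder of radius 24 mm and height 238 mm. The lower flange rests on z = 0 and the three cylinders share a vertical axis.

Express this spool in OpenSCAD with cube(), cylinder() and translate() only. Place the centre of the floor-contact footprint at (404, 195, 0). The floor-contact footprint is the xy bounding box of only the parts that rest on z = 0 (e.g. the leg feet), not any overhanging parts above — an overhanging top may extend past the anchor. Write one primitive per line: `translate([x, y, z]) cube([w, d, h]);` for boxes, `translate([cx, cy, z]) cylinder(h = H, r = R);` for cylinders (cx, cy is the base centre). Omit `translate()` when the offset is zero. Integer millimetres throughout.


translate([404, 195, 0]) cylinder(h = 12, r = 58);
translate([404, 195, 12]) cylinder(h = 238, r = 24);
translate([404, 195, 250]) cylinder(h = 12, r = 58);


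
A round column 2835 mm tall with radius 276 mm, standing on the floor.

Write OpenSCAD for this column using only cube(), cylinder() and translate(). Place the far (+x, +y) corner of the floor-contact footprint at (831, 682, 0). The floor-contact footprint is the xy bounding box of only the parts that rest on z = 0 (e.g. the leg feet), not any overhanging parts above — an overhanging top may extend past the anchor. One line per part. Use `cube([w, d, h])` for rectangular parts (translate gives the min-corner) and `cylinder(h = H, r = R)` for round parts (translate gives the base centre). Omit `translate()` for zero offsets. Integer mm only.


translate([555, 406, 0]) cylinder(h = 2835, r = 276);


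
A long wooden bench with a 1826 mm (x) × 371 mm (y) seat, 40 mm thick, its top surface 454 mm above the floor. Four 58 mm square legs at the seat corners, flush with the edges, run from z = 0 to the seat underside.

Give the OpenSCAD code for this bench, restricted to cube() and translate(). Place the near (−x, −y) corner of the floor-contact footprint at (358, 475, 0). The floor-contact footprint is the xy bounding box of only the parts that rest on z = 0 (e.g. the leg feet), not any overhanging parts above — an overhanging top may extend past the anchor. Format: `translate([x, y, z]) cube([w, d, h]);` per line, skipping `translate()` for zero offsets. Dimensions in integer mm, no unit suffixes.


translate([358, 475, 414]) cube([1826, 371, 40]);
translate([358, 475, 0]) cube([58, 58, 414]);
translate([358, 788, 0]) cube([58, 58, 414]);
translate([2126, 475, 0]) cube([58, 58, 414]);
translate([2126, 788, 0]) cube([58, 58, 414]);


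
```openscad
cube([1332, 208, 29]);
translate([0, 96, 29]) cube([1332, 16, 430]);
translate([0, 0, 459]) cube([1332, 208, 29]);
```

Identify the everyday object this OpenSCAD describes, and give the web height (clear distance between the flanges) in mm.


An I-beam. The web height is 430 mm.

Two wide flanges with a thin centred web — an I-beam. Overall 488 mm minus two 29 mm flanges gives a web of 488 − 2·29 = 430 mm.


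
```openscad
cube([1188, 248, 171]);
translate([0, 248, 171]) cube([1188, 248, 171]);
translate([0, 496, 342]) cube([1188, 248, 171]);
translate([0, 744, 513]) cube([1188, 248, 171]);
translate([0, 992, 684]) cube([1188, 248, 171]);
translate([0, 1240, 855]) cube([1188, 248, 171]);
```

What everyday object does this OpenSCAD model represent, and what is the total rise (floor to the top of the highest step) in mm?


A staircase. The total rise is 1026 mm.

6 identical blocks, each offset up and back from the previous — a staircase. Each step is 171 mm tall and there are 6 of them, so the total rise is 6 × 171 = 1026 mm.


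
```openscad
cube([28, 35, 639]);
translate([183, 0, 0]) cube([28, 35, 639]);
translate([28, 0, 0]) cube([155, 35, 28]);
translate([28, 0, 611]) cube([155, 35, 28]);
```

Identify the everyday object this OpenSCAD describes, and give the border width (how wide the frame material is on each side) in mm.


A picture frame. The border width is 28 mm.

Four thin pieces enclosing a rectangular opening — a picture frame. The two full-height stiles are 639 mm tall; the top rail sits at z = 611 and is 28 mm tall, so the border above the opening is 639 − 611 = 28 mm, matching the stile x-width.


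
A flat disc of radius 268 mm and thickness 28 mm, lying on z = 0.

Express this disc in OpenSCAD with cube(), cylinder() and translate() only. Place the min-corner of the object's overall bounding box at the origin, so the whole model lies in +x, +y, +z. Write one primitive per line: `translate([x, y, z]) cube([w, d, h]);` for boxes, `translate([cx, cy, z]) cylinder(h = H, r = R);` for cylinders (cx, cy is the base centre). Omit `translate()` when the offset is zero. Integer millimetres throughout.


translate([268, 268, 0]) cylinder(h = 28, r = 268);


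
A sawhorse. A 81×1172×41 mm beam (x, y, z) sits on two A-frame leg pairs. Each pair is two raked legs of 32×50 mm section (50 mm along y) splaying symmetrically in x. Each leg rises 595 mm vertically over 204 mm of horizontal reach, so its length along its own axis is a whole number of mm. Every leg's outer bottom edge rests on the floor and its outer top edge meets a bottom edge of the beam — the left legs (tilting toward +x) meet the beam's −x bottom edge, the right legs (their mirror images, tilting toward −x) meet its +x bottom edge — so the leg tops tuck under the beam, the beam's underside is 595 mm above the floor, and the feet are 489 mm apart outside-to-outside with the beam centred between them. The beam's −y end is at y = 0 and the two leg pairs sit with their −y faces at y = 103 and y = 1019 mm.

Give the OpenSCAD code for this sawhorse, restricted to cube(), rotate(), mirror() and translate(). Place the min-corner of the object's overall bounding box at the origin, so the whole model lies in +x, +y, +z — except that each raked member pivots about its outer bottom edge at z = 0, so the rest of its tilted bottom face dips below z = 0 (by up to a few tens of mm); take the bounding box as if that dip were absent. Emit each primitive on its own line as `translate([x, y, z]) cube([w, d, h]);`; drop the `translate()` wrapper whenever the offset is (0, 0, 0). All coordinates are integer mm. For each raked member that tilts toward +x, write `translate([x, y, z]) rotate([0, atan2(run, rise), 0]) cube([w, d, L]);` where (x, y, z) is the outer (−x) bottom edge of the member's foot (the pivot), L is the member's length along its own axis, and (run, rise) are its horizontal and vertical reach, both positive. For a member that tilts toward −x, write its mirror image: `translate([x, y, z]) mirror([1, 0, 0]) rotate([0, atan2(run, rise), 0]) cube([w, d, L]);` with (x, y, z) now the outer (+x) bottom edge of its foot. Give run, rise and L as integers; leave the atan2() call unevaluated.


translate([204, 0, 595]) cube([81, 1172, 41]);
translate([0, 103, 0]) rotate([0, atan2(204, 595), 0]) cube([32, 50, 629]);
translate([489, 103, 0]) mirror([1, 0, 0]) rotate([0, atan2(204, 595), 0]) cube([32, 50, 629]);
translate([0, 1019, 0]) rotate([0, atan2(204, 595), 0]) cube([32, 50, 629]);
translate([489, 1019, 0]) mirror([1, 0, 0]) rotate([0, atan2(204, 595), 0]) cube([32, 50, 629]);


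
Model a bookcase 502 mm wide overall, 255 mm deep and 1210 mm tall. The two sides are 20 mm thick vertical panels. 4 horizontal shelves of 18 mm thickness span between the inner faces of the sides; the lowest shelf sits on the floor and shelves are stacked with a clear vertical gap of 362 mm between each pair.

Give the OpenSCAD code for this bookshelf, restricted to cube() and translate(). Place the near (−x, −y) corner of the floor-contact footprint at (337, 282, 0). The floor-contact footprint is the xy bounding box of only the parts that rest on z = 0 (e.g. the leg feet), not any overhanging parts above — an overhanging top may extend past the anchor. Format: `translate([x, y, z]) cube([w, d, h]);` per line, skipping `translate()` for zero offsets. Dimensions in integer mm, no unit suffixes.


translate([337, 282, 0]) cube([20, 255, 1210]);
translate([819, 282, 0]) cube([20, 255, 1210]);
translate([357, 282, 0]) cube([462, 255, 18]);
translate([357, 282, 380]) cube([462, 255, 18]);
translate([357, 282, 760]) cube([462, 255, 18]);
translate([357, 282, 1140]) cube([462, 255, 18]);


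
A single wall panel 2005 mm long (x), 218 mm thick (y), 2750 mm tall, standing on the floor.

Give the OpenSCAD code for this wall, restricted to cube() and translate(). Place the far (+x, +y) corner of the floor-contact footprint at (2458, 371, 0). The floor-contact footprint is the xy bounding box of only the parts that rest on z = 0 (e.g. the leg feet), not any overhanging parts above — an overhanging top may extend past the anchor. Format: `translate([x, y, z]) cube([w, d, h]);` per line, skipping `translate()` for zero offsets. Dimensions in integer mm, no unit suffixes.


translate([453, 153, 0]) cube([2005, 218, 2750]);


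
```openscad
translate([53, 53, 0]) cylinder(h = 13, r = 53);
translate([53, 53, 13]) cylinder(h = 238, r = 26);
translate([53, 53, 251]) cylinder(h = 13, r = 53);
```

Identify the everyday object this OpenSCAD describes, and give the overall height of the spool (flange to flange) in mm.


A spool. The overall height is 264 mm.

Three coaxial cylinders, large–small–large — a spool. Two 13 mm flanges and a 238 mm core give 13 + 238 + 13 = 264 mm.


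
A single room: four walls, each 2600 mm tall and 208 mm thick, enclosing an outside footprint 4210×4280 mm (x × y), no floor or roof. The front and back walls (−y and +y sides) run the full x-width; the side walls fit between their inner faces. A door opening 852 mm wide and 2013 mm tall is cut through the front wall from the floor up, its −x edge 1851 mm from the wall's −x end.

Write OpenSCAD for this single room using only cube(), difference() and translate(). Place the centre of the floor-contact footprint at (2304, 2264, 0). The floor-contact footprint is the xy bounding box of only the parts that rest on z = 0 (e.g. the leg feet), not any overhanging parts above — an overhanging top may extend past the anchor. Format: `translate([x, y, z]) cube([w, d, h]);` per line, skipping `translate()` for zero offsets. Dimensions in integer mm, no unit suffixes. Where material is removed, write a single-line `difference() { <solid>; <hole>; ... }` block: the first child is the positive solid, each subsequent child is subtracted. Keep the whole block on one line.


difference() { translate([199, 124, 0]) cube([4210, 208, 2600]); translate([2050, 124, 0]) cube([852, 208, 2013]); }
translate([199, 4196, 0]) cube([4210, 208, 2600]);
translate([199, 332, 0]) cube([208, 3864, 2600]);
translate([4201, 332, 0]) cube([208, 3864, 2600]);


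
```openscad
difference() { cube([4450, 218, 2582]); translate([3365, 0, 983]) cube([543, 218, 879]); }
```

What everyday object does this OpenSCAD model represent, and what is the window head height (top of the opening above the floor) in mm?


A wall with a window opening. The window head height is 1862 mm.

A wall with a rectangular opening subtracted — a window. Sill at z = 983, opening 879 mm tall, so the head is at 983 + 879 = 1862 mm.


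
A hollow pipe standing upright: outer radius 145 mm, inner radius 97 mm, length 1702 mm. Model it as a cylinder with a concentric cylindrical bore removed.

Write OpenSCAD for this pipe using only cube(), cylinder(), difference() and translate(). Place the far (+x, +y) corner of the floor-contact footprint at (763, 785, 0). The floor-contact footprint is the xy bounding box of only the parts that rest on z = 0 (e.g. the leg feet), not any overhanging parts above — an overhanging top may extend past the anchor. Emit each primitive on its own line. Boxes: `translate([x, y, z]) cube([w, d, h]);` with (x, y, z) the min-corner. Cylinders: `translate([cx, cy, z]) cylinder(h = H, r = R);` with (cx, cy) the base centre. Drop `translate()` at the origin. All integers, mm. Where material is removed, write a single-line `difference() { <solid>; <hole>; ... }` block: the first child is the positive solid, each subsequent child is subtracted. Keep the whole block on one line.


difference() { translate([618, 640, 0]) cylinder(h = 1702, r = 145); translate([618, 640, 0]) cylinder(h = 1702, r = 97); }


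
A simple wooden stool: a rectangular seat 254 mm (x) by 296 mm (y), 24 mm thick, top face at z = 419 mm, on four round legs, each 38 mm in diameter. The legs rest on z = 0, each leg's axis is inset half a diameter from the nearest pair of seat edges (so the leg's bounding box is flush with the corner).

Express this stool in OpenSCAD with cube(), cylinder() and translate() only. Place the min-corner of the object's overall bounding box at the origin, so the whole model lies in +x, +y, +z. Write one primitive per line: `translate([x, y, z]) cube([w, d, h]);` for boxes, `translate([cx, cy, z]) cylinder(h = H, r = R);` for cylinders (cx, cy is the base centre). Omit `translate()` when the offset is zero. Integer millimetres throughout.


translate([0, 0, 395]) cube([254, 296, 24]);
translate([19, 19, 0]) cylinder(h = 395, r = 19);
translate([235, 19, 0]) cylinder(h = 395, r = 19);
translate([19, 277, 0]) cylinder(h = 395, r = 19);
translate([235, 277, 0]) cylinder(h = 395, r = 19);


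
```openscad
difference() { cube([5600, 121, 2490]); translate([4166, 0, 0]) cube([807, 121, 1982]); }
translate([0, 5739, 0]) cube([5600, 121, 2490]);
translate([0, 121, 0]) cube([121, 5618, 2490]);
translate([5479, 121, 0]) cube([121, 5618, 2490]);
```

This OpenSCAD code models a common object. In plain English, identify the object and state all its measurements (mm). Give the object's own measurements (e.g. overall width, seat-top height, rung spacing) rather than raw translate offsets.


A single room: four walls, each 2490 mm tall and 121 mm thick, enclosing an outside footprint 5600×5860 mm (x × y), no floor or roof. The front and back walls (−y and +y sides) run the full x-width; the side walls fit between their inner faces. A door opening 807 mm wide and 1982 mm tall is cut through the front wall from the floor up, its −x edge 4166 mm from the wall's −x end.


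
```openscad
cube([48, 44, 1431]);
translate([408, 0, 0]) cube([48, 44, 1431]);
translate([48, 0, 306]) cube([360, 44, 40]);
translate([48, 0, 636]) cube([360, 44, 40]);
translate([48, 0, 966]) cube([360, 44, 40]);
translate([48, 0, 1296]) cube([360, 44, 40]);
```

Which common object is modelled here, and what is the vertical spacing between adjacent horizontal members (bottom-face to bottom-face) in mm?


A ladder. The rung spacing is 330 mm.

Two tall 48×44 posts with 4 short bars between them — a ladder. Adjacent rungs sit at z = 306 and z = 636, so the spacing is 636 − 306 = 330 mm.


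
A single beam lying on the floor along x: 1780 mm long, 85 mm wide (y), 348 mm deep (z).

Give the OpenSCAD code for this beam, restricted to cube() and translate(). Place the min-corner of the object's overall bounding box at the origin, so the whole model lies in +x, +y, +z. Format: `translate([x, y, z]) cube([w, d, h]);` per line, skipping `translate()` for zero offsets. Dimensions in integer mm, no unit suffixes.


cube([1780, 85, 348]);


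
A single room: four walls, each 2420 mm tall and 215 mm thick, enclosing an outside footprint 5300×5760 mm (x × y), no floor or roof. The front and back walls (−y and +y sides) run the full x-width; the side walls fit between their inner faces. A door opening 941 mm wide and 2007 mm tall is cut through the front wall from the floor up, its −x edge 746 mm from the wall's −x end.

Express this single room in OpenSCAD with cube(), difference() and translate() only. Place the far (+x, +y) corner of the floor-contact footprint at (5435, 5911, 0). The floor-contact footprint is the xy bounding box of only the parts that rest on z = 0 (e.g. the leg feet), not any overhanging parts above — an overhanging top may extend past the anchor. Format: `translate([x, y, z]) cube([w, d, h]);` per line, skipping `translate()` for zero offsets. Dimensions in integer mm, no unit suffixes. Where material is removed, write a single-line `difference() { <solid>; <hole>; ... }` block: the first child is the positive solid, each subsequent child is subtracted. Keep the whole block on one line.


difference() { translate([135, 151, 0]) cube([5300, 215, 2420]); translate([881, 151, 0]) cube([941, 215, 2007]); }
translate([135, 5696, 0]) cube([5300, 215, 2420]);
translate([135, 366, 0]) cube([215, 5330, 2420]);
translate([5220, 366, 0]) cube([215, 5330, 2420]);


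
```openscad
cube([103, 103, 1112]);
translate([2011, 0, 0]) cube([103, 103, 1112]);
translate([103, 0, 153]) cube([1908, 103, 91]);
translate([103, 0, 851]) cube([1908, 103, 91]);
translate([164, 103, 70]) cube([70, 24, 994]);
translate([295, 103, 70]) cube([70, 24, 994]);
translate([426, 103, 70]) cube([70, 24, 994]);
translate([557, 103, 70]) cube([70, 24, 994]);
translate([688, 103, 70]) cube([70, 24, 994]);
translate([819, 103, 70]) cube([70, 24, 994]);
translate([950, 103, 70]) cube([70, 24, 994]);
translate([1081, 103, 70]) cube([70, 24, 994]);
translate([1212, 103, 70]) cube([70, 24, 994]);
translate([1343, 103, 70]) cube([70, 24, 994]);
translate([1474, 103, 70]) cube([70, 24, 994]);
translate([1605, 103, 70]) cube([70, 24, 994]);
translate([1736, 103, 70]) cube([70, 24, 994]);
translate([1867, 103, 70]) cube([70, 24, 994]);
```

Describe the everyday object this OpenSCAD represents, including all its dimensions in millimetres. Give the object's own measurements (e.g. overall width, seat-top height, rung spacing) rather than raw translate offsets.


A fence section. Two 103×103 mm posts, 1112 mm tall, stand on the floor with a clear span of 1908 mm between their inner faces. Two horizontal rails of 103×91 mm section span the gap between the posts with their undersides at z = 153 mm and z = 851 mm, flush with the posts' −y face. 14 pickets, each 70 mm wide, 24 mm thick and 994 mm tall, are fixed to the +y face of the rails with their bottoms at z = 70 mm, spaced across the span with a 61 mm gap after the −x post and between neighbouring pickets, with 74 mm left before the +x post.


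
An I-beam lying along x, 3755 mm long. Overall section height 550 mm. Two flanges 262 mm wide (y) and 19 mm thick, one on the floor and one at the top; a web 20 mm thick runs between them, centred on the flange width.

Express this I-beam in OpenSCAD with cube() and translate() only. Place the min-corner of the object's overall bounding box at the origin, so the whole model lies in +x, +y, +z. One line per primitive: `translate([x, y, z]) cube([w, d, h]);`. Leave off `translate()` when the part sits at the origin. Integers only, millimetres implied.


cube([3755, 262, 19]);
translate([0, 121, 19]) cube([3755, 20, 512]);
translate([0, 0, 531]) cube([3755, 262, 19]);


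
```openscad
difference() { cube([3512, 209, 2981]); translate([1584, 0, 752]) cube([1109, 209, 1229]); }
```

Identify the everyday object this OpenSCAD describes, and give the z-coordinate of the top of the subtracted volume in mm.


A wall with a window opening. The window head height is 1981 mm.

A wall with a rectangular opening subtracted — a window. Sill at z = 752, opening 1229 mm tall, so the head is at 752 + 1229 = 1981 mm.


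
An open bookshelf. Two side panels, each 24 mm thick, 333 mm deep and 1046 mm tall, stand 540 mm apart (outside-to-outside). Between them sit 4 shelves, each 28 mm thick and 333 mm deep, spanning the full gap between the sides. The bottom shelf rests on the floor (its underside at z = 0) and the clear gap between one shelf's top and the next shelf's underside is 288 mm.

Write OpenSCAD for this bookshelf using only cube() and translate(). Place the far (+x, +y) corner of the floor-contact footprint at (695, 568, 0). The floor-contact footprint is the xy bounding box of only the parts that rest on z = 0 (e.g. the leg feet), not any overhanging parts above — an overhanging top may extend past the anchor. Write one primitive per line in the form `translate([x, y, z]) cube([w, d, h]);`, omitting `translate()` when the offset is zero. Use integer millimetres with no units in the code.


translate([155, 235, 0]) cube([24, 333, 1046]);
translate([671, 235, 0]) cube([24, 333, 1046]);
translate([179, 235, 0]) cube([492, 333, 28]);
translate([179, 235, 316]) cube([492, 333, 28]);
translate([179, 235, 632]) cube([492, 333, 28]);
translate([179, 235, 948]) cube([492, 333, 28]);


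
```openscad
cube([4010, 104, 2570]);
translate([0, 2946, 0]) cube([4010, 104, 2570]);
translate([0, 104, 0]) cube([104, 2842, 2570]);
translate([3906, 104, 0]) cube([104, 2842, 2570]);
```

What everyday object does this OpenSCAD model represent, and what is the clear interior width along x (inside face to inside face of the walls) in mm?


A house (or room) frame. The interior width is 3802 mm.

Four 2570 mm walls enclosing a rectangle with no floor or roof — a room or house frame. Outside width is 4010 mm and wall thickness is 104 mm, so the interior width is 4010 − 2 × 104 = 3802 mm.


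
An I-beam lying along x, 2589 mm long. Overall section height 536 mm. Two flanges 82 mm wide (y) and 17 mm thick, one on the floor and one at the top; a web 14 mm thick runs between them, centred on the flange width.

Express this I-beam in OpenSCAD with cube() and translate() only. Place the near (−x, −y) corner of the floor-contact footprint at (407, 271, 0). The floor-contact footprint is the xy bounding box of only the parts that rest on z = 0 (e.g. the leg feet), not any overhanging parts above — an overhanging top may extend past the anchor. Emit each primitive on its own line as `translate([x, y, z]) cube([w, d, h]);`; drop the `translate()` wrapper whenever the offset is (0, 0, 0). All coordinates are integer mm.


translate([407, 271, 0]) cube([2589, 82, 17]);
translate([407, 305, 17]) cube([2589, 14, 502]);
translate([407, 271, 519]) cube([2589, 82, 17]);


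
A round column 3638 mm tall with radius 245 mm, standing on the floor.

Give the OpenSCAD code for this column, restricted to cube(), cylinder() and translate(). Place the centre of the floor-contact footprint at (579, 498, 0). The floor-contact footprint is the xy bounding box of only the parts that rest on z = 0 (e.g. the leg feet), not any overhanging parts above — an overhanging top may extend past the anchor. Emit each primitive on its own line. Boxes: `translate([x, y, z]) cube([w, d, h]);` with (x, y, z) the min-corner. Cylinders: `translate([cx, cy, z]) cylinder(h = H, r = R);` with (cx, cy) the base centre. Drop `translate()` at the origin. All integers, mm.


translate([579, 498, 0]) cylinder(h = 3638, r = 245);


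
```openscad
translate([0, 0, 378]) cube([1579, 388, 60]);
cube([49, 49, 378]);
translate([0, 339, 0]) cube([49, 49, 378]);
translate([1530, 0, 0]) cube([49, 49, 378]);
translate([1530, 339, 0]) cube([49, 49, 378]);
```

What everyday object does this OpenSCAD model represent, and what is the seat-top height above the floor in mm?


A bench. The seat-top height is 438 mm.

A long slab on four corner posts — a bench. The slab sits at z = 378 with thickness 60, so the top is 378 + 60 = 438 mm.


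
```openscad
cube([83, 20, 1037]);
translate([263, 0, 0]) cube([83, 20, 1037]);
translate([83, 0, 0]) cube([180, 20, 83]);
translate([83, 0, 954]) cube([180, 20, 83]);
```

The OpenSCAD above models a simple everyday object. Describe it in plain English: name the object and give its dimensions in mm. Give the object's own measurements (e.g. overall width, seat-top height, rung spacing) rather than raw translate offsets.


A rectangular picture frame lying in the x–z plane (depth along y). The opening is 180 mm wide (x) by 871 mm tall (z), surrounded by a border 83 mm wide on all four sides. The frame is 20 mm deep and is made of two full-height vertical stiles with two horizontal rails fitted between them.


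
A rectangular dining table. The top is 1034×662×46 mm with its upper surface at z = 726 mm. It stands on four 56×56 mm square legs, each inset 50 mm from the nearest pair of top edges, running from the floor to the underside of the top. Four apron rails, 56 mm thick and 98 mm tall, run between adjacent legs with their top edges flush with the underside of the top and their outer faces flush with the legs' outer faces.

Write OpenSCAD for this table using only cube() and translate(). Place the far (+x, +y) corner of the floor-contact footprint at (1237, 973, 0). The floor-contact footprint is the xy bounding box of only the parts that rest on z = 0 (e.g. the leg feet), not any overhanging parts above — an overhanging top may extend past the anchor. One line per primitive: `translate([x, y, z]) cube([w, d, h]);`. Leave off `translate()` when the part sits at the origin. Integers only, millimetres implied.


translate([253, 361, 680]) cube([1034, 662, 46]);
translate([303, 411, 0]) cube([56, 56, 680]);
translate([1181, 411, 0]) cube([56, 56, 680]);
translate([303, 917, 0]) cube([56, 56, 680]);
translate([1181, 917, 0]) cube([56, 56, 680]);
translate([359, 411, 582]) cube([822, 56, 98]);
translate([359, 917, 582]) cube([822, 56, 98]);
translate([303, 467, 582]) cube([56, 450, 98]);
translate([1181, 467, 582]) cube([56, 450, 98]);


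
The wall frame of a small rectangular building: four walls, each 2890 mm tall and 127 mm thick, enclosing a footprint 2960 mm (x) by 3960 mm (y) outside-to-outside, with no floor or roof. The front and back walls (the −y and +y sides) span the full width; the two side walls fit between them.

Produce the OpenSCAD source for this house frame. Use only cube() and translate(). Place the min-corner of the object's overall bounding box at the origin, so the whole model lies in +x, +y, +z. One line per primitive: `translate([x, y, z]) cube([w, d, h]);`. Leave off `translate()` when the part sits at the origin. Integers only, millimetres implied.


cube([2960, 127, 2890]);
translate([0, 3833, 0]) cube([2960, 127, 2890]);
translate([0, 127, 0]) cube([127, 3706, 2890]);
translate([2833, 127, 0]) cube([127, 3706, 2890]);
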